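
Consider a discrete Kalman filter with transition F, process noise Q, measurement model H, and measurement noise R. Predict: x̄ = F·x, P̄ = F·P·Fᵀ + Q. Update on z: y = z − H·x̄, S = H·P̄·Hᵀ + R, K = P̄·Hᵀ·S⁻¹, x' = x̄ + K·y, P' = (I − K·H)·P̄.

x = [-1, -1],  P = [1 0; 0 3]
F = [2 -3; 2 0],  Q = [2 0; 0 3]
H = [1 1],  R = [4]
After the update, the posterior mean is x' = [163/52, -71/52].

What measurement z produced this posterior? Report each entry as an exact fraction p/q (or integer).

x̄ = F·x = [1, -2]
P̄ = F·P·Fᵀ + Q = [33 4; 4 7]
S = H·P̄·Hᵀ + R = [52]
K = P̄·Hᵀ·S⁻¹ = [37/52; 11/52]
x' − x̄ = [111/52, 33/52] = K·y
y = (KᵀK)⁻¹·Kᵀ·(x' − x̄) = [3]
z = y + H·x̄ = [3] + [-1] = [2]

z = [2]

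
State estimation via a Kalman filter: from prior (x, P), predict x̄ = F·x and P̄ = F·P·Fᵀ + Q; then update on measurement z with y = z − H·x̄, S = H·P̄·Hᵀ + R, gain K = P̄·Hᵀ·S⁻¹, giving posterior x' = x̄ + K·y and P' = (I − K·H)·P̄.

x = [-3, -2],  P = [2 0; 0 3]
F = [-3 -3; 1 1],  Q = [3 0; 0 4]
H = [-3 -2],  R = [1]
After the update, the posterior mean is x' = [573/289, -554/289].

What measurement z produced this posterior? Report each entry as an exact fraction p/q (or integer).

x̄ = F·x = [15, -5]
P̄ = F·P·Fᵀ + Q = [48 -15; -15 9]
S = H·P̄·Hᵀ + R = [289]
K = P̄·Hᵀ·S⁻¹ = [-114/289; 27/289]
x' − x̄ = [-3762/289, 891/289] = K·y
y = (KᵀK)⁻¹·Kᵀ·(x' − x̄) = [33]
z = y + H·x̄ = [33] + [-35] = [-2]

z = [-2]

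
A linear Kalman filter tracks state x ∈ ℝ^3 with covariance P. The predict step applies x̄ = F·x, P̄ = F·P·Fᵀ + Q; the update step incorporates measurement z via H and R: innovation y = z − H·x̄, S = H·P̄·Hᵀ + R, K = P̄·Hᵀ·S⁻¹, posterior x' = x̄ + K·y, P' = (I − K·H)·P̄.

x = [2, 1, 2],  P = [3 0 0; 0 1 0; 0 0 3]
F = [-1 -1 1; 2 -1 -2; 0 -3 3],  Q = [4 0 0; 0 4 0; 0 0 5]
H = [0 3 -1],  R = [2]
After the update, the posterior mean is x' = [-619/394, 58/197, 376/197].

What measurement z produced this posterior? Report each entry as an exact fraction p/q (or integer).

z = [-1]

x̄ = F·x = [-1, -1, 3]
P̄ = F·P·Fᵀ + Q = [11 -11 12; -11 29 -15; 12 -15 41]
S = H·P̄·Hᵀ + R = [394]
K = P̄·Hᵀ·S⁻¹ = [-45/394; 51/197; -43/197]
x' − x̄ = [-225/394, 255/197, -215/197] = K·y
y = (KᵀK)⁻¹·Kᵀ·(x' − x̄) = [5]
z = y + H·x̄ = [5] + [-6] = [-1]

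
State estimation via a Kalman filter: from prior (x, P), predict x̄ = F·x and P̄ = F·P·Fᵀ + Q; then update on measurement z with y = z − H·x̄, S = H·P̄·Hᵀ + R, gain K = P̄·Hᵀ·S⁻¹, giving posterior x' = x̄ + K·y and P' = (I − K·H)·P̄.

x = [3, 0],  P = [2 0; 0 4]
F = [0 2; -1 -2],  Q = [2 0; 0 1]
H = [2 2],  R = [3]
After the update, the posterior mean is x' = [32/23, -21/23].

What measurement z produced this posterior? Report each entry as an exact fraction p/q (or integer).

x̄ = F·x = [0, -3]
P̄ = F·P·Fᵀ + Q = [18 -16; -16 19]
S = H·P̄·Hᵀ + R = [23]
K = P̄·Hᵀ·S⁻¹ = [4/23; 6/23]
x' − x̄ = [32/23, 48/23] = K·y
y = (KᵀK)⁻¹·Kᵀ·(x' − x̄) = [8]
z = y + H·x̄ = [8] + [-6] = [2]

z = [2]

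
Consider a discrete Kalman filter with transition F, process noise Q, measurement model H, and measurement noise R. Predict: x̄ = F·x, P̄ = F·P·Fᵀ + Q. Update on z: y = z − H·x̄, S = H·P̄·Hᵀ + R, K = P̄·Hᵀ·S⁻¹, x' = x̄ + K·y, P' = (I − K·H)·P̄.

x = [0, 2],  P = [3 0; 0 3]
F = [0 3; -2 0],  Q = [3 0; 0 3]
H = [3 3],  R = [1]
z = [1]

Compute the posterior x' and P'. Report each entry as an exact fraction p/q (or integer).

x̄ = F·x = [6, 0]
P̄ = F·P·Fᵀ + Q = [30 0; 0 15]
y = z − H·x̄ = [-17]
S = H·P̄·Hᵀ + R = [406]
K = P̄·Hᵀ·S⁻¹ = [45/203; 45/406]
x' = x̄ + K·y = [453/203, -765/406]
P' = (I − K·H)·P̄ = [2040/203 -2025/203; -2025/203 4065/406]

x' = [453/203, -765/406]
P' = [2040/203 -2025/203; -2025/203 4065/406]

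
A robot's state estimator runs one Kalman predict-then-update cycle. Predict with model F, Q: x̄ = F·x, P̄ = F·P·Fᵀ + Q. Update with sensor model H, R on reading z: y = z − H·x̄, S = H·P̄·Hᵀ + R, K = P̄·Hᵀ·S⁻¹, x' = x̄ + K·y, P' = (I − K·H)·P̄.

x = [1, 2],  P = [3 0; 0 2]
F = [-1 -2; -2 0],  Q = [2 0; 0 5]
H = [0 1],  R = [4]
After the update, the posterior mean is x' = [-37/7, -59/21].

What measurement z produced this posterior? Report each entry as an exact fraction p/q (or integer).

x̄ = F·x = [-5, -2]
P̄ = F·P·Fᵀ + Q = [13 6; 6 17]
S = H·P̄·Hᵀ + R = [21]
K = P̄·Hᵀ·S⁻¹ = [2/7; 17/21]
x' − x̄ = [-2/7, -17/21] = K·y
y = (KᵀK)⁻¹·Kᵀ·(x' − x̄) = [-1]
z = y + H·x̄ = [-1] + [-2] = [-3]

z = [-3]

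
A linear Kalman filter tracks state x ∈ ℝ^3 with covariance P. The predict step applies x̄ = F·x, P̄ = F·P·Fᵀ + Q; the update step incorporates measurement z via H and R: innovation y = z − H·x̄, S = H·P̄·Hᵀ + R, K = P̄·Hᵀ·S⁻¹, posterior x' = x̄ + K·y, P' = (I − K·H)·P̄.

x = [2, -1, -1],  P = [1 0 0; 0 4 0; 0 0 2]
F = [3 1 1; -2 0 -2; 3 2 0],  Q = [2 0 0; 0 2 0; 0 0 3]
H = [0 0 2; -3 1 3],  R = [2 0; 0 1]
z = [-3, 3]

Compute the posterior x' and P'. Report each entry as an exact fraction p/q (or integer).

x̄ = F·x = [4, -2, 4]
P̄ = F·P·Fᵀ + Q = [17 -10 17; -10 14 -6; 17 -6 28]
y = z − H·x̄ = [-11, 5]
S = H·P̄·Hᵀ + R = [114 54; 54 138]
K = P̄·Hᵀ·S⁻¹ = [109/267 -62/267; -85/356 301/1068; 1045/2136 3/712]
x' = x̄ + K·y = [-147/89, 1087/534, -1453/1068]
P' = (I − K·H)·P̄ = [71/89 250/267 109/267; 250/267 2033/534 -85/356; 109/267 -85/356 1045/2136]

x' = [-147/89, 1087/534, -1453/1068]
P' = [71/89 250/267 109/267; 250/267 2033/534 -85/356; 109/267 -85/356 1045/2136]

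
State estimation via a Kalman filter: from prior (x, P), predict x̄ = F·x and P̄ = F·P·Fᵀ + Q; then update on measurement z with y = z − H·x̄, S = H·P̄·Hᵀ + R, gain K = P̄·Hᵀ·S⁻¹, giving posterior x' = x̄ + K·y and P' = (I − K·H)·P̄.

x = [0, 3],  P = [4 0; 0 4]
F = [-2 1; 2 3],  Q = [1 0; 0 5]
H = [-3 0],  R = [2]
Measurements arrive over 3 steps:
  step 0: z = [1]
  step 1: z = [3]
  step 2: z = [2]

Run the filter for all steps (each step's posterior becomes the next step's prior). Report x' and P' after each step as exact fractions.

step 0: x' = [-57/191, 1839/191], P' = [42/191 -8/191; -8/191 10743/191]
step 1: x' = [-24075/25147, -99201/25147], P' = [5567/25147 32093/50294; 32093/50294 2927801/100588]
step 2: x' = [-17572710/25947629, -253224054/25947629], P' = [5721434/25947629 16875174/25947629; 16875174/25947629 778786532/25947629]

step 0: x̄ = F·x = [3, 9]
step 0: P̄ = F·P·Fᵀ + Q = [21 -4; -4 57]
step 0: y = z − H·x̄ = [10]
step 0: S = H·P̄·Hᵀ + R = [191]
step 0: K = P̄·Hᵀ·S⁻¹ = [-63/191; 12/191]
step 0: x' = x̄ + K·y = [-57/191, 1839/191]
step 0: P' = (I − K·H)·P̄ = [42/191 -8/191; -8/191 10743/191]
step 1: x̄ = F·x = [1953/191, 5403/191]
step 1: P̄ = F·P·Fᵀ + Q = [11134/191 32093/191; 32093/191 97714/191]
step 1: y = z − H·x̄ = [6432/191]
step 1: S = H·P̄·Hᵀ + R = [100588/191]
step 1: K = P̄·Hᵀ·S⁻¹ = [-16701/50294; -96279/100588]
step 1: x' = x̄ + K·y = [-24075/25147, -99201/25147]
step 1: P' = (I − K·H)·P̄ = [5567/25147 32093/50294; 32093/50294 2927801/100588]
step 2: x̄ = F·x = [-51051/25147, -345753/25147]
step 2: P̄ = F·P·Fᵀ + Q = [2860717/100588 8437587/100588; 8437587/100588 27712453/100588]
step 2: y = z − H·x̄ = [-102859/25147]
step 2: S = H·P̄·Hᵀ + R = [25947629/100588]
step 2: K = P̄·Hᵀ·S⁻¹ = [-8582151/25947629; -25312761/25947629]
step 2: x' = x̄ + K·y = [-17572710/25947629, -253224054/25947629]
step 2: P' = (I − K·H)·P̄ = [5721434/25947629 16875174/25947629; 16875174/25947629 778786532/25947629]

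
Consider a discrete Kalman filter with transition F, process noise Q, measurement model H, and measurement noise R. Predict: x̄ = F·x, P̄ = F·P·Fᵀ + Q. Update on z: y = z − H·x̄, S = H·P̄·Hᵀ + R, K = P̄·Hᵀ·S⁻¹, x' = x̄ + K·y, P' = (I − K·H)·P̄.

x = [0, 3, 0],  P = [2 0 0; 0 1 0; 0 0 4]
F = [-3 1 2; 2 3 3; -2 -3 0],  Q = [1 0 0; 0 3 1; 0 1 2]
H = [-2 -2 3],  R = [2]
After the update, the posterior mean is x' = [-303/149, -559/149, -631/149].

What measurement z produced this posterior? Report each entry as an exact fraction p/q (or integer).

z = [-1]

x̄ = F·x = [3, 9, -9]
P̄ = F·P·Fᵀ + Q = [36 15 9; 15 56 -16; 9 -16 19]
S = H·P̄·Hᵀ + R = [745]
K = P̄·Hᵀ·S⁻¹ = [-15/149; -38/149; 71/745]
x' − x̄ = [-750/149, -1900/149, 710/149] = K·y
y = (KᵀK)⁻¹·Kᵀ·(x' − x̄) = [50]
z = y + H·x̄ = [50] + [-51] = [-1]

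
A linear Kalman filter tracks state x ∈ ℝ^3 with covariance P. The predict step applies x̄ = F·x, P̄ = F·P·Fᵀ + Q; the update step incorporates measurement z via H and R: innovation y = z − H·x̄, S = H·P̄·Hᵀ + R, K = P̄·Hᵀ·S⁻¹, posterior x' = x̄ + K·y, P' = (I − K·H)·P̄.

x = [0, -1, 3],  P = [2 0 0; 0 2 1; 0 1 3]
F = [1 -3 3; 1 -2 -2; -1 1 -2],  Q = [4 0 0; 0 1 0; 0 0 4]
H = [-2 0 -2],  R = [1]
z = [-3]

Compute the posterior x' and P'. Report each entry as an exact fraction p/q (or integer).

x̄ = F·x = [12, -4, -7]
P̄ = F·P·Fᵀ + Q = [33 -4 -17; -4 31 8; -17 8 16]
y = z − H·x̄ = [7]
S = H·P̄·Hᵀ + R = [61]
K = P̄·Hᵀ·S⁻¹ = [-32/61; -8/61; 2/61]
x' = x̄ + K·y = [508/61, -300/61, -413/61]
P' = (I − K·H)·P̄ = [989/61 -500/61 -973/61; -500/61 1827/61 504/61; -973/61 504/61 972/61]

x' = [508/61, -300/61, -413/61]
P' = [989/61 -500/61 -973/61; -500/61 1827/61 504/61; -973/61 504/61 972/61]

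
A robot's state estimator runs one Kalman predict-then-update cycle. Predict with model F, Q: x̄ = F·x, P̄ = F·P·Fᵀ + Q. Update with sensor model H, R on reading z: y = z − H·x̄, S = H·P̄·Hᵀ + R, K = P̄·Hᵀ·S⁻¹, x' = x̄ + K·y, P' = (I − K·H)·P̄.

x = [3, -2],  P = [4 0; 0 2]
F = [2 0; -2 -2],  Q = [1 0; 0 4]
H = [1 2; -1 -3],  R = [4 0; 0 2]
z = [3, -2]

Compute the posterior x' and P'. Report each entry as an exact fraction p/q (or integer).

x' = [967/175, -628/525]
P' = [1636/175 -608/175; -608/175 772/525]

x̄ = F·x = [6, -2]
P̄ = F·P·Fᵀ + Q = [17 -16; -16 28]
y = z − H·x̄ = [1, -2]
S = H·P̄·Hᵀ + R = [69 -105; -105 175]
K = P̄·Hᵀ·S⁻¹ = [3/5 94/175; -2/15 -82/175]
x' = x̄ + K·y = [967/175, -628/525]
P' = (I − K·H)·P̄ = [1636/175 -608/175; -608/175 772/525]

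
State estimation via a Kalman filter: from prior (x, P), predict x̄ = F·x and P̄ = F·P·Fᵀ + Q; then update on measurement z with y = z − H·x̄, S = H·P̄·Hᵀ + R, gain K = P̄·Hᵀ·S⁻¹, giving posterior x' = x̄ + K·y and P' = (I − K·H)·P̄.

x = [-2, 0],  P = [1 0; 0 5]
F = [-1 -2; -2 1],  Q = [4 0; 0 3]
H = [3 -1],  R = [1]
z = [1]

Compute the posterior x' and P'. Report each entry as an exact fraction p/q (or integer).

x̄ = F·x = [2, 4]
P̄ = F·P·Fᵀ + Q = [25 -8; -8 12]
y = z − H·x̄ = [-1]
S = H·P̄·Hᵀ + R = [286]
K = P̄·Hᵀ·S⁻¹ = [83/286; -18/143]
x' = x̄ + K·y = [489/286, 590/143]
P' = (I − K·H)·P̄ = [261/286 350/143; 350/143 1068/143]

x' = [489/286, 590/143]
P' = [261/286 350/143; 350/143 1068/143]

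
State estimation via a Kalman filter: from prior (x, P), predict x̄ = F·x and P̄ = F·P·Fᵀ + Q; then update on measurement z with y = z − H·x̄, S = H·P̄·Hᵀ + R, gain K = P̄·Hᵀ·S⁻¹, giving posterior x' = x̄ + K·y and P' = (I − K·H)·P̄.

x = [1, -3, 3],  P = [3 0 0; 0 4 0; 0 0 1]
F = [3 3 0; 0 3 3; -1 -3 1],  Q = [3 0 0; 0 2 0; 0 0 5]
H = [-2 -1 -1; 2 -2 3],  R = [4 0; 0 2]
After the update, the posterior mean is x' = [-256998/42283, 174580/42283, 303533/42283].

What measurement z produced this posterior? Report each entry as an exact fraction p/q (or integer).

x̄ = F·x = [-6, 0, 11]
P̄ = F·P·Fᵀ + Q = [66 36 -45; 36 47 -33; -45 -33 45]
S = H·P̄·Hᵀ + R = [258 160; 160 427]
K = P̄·Hᵀ·S⁻¹ = [-40521/84566 165/42283; -8681/42283 -8729/42283; 7773/42283 8079/42283]
x' − x̄ = [-3300/42283, 174580/42283, -161580/42283] = K·y
y = (KᵀK)⁻¹·Kᵀ·(x' − x̄) = [0, -20]
z = y + H·x̄ = [0, -20] + [1, 21] = [1, 1]

z = [1, 1]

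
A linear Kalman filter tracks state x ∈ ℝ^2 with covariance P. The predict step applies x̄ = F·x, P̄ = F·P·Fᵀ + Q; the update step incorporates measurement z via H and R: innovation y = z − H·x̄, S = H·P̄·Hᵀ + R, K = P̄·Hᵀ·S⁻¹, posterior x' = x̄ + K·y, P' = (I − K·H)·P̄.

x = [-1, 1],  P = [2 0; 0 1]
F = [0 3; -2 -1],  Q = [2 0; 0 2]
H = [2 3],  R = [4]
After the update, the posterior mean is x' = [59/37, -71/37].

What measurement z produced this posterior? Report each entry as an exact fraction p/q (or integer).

x̄ = F·x = [3, 1]
P̄ = F·P·Fᵀ + Q = [11 -3; -3 11]
S = H·P̄·Hᵀ + R = [111]
K = P̄·Hᵀ·S⁻¹ = [13/111; 9/37]
x' − x̄ = [-52/37, -108/37] = K·y
y = (KᵀK)⁻¹·Kᵀ·(x' − x̄) = [-12]
z = y + H·x̄ = [-12] + [9] = [-3]

z = [-3]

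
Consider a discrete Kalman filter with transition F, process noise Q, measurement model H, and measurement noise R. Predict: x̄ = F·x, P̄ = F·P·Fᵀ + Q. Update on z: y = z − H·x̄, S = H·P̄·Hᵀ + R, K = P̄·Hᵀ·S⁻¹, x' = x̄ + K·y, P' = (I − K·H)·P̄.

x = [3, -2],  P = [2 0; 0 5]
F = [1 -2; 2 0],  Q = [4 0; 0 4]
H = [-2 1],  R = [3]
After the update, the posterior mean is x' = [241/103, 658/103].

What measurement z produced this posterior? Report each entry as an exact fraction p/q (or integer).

z = [2]

x̄ = F·x = [7, 6]
P̄ = F·P·Fᵀ + Q = [26 4; 4 12]
S = H·P̄·Hᵀ + R = [103]
K = P̄·Hᵀ·S⁻¹ = [-48/103; 4/103]
x' − x̄ = [-480/103, 40/103] = K·y
y = (KᵀK)⁻¹·Kᵀ·(x' − x̄) = [10]
z = y + H·x̄ = [10] + [-8] = [2]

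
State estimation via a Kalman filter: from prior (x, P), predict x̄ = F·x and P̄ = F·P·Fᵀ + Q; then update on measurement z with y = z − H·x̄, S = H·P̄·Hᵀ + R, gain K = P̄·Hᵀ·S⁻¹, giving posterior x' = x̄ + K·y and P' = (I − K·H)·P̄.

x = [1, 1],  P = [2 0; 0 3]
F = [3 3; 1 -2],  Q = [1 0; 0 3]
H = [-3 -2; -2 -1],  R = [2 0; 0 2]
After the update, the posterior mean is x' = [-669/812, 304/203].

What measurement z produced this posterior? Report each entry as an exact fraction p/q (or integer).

z = [-1, 1]

x̄ = F·x = [6, -1]
P̄ = F·P·Fᵀ + Q = [46 -12; -12 17]
S = H·P̄·Hᵀ + R = [340 226; 226 155]
K = P̄·Hᵀ·S⁻¹ = [205/812 -359/406; -159/203 241/203]
x' − x̄ = [-5541/812, 507/203] = K·y
y = (KᵀK)⁻¹·Kᵀ·(x' − x̄) = [15, 12]
z = y + H·x̄ = [15, 12] + [-16, -11] = [-1, 1]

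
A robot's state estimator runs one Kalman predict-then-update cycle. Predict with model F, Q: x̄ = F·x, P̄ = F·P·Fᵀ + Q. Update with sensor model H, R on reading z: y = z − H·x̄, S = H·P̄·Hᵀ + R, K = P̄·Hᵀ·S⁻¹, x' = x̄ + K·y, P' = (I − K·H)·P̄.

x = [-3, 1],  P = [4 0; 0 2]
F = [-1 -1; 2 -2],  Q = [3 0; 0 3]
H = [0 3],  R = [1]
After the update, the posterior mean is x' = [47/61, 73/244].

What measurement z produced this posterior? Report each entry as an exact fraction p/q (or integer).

x̄ = F·x = [2, -8]
P̄ = F·P·Fᵀ + Q = [9 -4; -4 27]
S = H·P̄·Hᵀ + R = [244]
K = P̄·Hᵀ·S⁻¹ = [-3/61; 81/244]
x' − x̄ = [-75/61, 2025/244] = K·y
y = (KᵀK)⁻¹·Kᵀ·(x' − x̄) = [25]
z = y + H·x̄ = [25] + [-24] = [1]

z = [1]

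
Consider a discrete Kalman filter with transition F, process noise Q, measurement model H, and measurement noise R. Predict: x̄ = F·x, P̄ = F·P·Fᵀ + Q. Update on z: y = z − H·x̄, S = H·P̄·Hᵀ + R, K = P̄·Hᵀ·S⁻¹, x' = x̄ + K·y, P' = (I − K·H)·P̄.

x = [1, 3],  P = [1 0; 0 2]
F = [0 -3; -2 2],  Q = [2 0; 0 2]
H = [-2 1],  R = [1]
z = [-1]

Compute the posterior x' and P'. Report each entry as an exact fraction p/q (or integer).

x̄ = F·x = [-9, 4]
P̄ = F·P·Fᵀ + Q = [20 -12; -12 14]
y = z − H·x̄ = [-23]
S = H·P̄·Hᵀ + R = [143]
K = P̄·Hᵀ·S⁻¹ = [-4/11; 38/143]
x' = x̄ + K·y = [-7/11, -302/143]
P' = (I − K·H)·P̄ = [12/11 20/11; 20/11 558/143]

x' = [-7/11, -302/143]
P' = [12/11 20/11; 20/11 558/143]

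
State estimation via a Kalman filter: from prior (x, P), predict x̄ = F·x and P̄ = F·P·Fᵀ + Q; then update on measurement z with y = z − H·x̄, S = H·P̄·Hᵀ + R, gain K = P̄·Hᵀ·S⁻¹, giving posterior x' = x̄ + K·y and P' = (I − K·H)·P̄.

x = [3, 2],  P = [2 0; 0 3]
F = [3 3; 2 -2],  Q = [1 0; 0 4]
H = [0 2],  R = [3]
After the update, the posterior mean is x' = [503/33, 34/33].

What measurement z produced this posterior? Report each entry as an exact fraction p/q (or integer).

x̄ = F·x = [15, 2]
P̄ = F·P·Fᵀ + Q = [46 -6; -6 24]
S = H·P̄·Hᵀ + R = [99]
K = P̄·Hᵀ·S⁻¹ = [-4/33; 16/33]
x' − x̄ = [8/33, -32/33] = K·y
y = (KᵀK)⁻¹·Kᵀ·(x' − x̄) = [-2]
z = y + H·x̄ = [-2] + [4] = [2]

z = [2]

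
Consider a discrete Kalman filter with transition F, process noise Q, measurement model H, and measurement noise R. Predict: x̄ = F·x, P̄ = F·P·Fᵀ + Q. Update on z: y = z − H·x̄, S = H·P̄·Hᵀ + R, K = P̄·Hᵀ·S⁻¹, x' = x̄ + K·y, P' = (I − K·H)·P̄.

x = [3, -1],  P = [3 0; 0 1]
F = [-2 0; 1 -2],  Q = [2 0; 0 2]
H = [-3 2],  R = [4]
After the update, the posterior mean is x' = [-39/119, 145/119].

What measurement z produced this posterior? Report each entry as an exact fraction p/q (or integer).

z = [3]

x̄ = F·x = [-6, 5]
P̄ = F·P·Fᵀ + Q = [14 -6; -6 9]
S = H·P̄·Hᵀ + R = [238]
K = P̄·Hᵀ·S⁻¹ = [-27/119; 18/119]
x' − x̄ = [675/119, -450/119] = K·y
y = (KᵀK)⁻¹·Kᵀ·(x' − x̄) = [-25]
z = y + H·x̄ = [-25] + [28] = [3]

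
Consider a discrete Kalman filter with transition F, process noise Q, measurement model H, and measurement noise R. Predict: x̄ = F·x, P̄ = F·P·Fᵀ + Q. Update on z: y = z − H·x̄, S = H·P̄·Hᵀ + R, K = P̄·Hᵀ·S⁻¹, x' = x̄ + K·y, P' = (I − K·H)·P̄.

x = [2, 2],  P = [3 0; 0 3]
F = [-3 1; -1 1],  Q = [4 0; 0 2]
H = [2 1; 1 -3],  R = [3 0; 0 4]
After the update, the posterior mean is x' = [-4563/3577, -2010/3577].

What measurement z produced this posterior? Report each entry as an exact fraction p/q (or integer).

z = [-3, 1]

x̄ = F·x = [-4, 0]
P̄ = F·P·Fᵀ + Q = [34 12; 12 8]
S = H·P̄·Hᵀ + R = [195 -16; -16 38]
K = P̄·Hᵀ·S⁻¹ = [1504/3577 445/3577; 512/3577 -914/3577]
x' − x̄ = [9745/3577, -2010/3577] = K·y
y = (KᵀK)⁻¹·Kᵀ·(x' − x̄) = [5, 5]
z = y + H·x̄ = [5, 5] + [-8, -4] = [-3, 1]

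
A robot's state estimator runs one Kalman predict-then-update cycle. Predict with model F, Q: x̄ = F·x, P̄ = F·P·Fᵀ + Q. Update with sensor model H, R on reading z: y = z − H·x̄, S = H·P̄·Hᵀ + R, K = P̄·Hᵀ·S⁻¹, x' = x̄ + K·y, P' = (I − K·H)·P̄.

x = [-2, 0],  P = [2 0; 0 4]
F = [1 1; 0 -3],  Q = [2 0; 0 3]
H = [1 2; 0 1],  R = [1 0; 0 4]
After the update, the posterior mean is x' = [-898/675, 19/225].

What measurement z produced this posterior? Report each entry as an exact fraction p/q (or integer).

z = [-1, -1]

x̄ = F·x = [-2, 0]
P̄ = F·P·Fᵀ + Q = [8 -12; -12 39]
S = H·P̄·Hᵀ + R = [117 66; 66 43]
K = P̄·Hᵀ·S⁻¹ = [104/675 -116/225; 88/225 23/75]
x' − x̄ = [452/675, 19/225] = K·y
y = (KᵀK)⁻¹·Kᵀ·(x' − x̄) = [1, -1]
z = y + H·x̄ = [1, -1] + [-2, 0] = [-1, -1]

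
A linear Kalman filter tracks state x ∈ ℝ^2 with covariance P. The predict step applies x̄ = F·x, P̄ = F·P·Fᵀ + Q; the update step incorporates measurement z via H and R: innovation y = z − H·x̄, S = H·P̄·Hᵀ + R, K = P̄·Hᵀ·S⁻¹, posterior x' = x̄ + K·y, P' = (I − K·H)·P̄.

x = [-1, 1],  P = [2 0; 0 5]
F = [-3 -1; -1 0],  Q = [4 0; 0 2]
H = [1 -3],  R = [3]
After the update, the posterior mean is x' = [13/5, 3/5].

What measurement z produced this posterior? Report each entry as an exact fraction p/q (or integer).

z = [1]

x̄ = F·x = [2, 1]
P̄ = F·P·Fᵀ + Q = [27 6; 6 4]
S = H·P̄·Hᵀ + R = [30]
K = P̄·Hᵀ·S⁻¹ = [3/10; -1/5]
x' − x̄ = [3/5, -2/5] = K·y
y = (KᵀK)⁻¹·Kᵀ·(x' − x̄) = [2]
z = y + H·x̄ = [2] + [-1] = [1]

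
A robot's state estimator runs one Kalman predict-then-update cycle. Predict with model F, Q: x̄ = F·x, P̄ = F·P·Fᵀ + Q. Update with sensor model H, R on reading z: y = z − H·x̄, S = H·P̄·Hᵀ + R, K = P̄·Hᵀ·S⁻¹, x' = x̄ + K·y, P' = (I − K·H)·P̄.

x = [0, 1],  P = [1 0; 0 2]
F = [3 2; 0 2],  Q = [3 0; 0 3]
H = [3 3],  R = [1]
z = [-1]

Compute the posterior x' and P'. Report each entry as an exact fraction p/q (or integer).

x' = [-61/106, 107/424]
P' = [178/53 -349/106; -349/106 1415/424]

x̄ = F·x = [2, 2]
P̄ = F·P·Fᵀ + Q = [20 8; 8 11]
y = z − H·x̄ = [-13]
S = H·P̄·Hᵀ + R = [424]
K = P̄·Hᵀ·S⁻¹ = [21/106; 57/424]
x' = x̄ + K·y = [-61/106, 107/424]
P' = (I − K·H)·P̄ = [178/53 -349/106; -349/106 1415/424]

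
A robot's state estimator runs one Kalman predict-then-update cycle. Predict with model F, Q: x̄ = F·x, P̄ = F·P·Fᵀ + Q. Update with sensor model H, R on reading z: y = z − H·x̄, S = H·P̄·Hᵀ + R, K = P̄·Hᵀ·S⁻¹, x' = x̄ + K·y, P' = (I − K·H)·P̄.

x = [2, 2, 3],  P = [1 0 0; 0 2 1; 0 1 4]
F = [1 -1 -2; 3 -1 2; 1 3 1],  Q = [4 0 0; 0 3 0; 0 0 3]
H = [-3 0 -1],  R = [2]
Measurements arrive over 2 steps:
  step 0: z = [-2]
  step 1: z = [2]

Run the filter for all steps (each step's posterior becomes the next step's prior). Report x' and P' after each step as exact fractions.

step 0: x̄ = F·x = [-6, 10, 11]
step 0: P̄ = F·P·Fᵀ + Q = [27 -11 -20; -11 26 10; -20 10 32]
step 0: y = z − H·x̄ = [-9]
step 0: S = H·P̄·Hᵀ + R = [157]
step 0: K = P̄·Hᵀ·S⁻¹ = [-61/157; 23/157; 28/157]
step 0: x' = x̄ + K·y = [-393/157, 1363/157, 1475/157]
step 0: P' = (I − K·H)·P̄ = [518/157 -324/157 -1432/157; -324/157 3553/157 926/157; -1432/157 926/157 4240/157]
step 1: x̄ = F·x = [-4706/157, 408/157, 5171/157]
step 1: P̄ = F·P·Fᵀ + Q = [31739/157 -4829/157 -24319/157; -4829/157 6702/157 -5747/157; -24319/157 -5747/157 37954/157]
step 1: y = z − H·x̄ = [-8633/157]
step 1: S = H·P̄·Hᵀ + R = [178005/157]
step 1: K = P̄·Hᵀ·S⁻¹ = [-70898/178005; 20234/178005; 35003/178005]
step 1: x' = x̄ + K·y = [-1437128/178005, -650026/178005, 3938108/178005]
step 1: P' = (I − K·H)·P̄ = [3969263/178005 3662191/178005 -11765993/178005; 3662191/178005 4990922/178005 -11027041/178005; -11765993/178005 -11027041/178005 35227973/178005]

step 0: x' = [-393/157, 1363/157, 1475/157], P' = [518/157 -324/157 -1432/157; -324/157 3553/157 926/157; -1432/157 926/157 4240/157]
step 1: x' = [-1437128/178005, -650026/178005, 3938108/178005], P' = [3969263/178005 3662191/178005 -11765993/178005; 3662191/178005 4990922/178005 -11027041/178005; -11765993/178005 -11027041/178005 35227973/178005]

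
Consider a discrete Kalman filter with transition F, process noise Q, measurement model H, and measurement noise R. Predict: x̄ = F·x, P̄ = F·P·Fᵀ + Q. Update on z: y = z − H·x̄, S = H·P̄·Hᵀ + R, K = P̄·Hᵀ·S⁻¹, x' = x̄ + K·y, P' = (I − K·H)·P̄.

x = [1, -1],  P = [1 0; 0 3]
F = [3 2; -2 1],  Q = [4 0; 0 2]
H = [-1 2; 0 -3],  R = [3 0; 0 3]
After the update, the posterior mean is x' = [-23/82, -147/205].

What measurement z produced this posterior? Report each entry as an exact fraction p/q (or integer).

x̄ = F·x = [1, -3]
P̄ = F·P·Fᵀ + Q = [25 0; 0 9]
S = H·P̄·Hᵀ + R = [64 -54; -54 84]
K = P̄·Hᵀ·S⁻¹ = [-35/41 -45/82; 9/410 -63/205]
x' − x̄ = [-105/82, 468/205] = K·y
y = (KᵀK)⁻¹·Kᵀ·(x' − x̄) = [6, -7]
z = y + H·x̄ = [6, -7] + [-7, 9] = [-1, 2]

z = [-1, 2]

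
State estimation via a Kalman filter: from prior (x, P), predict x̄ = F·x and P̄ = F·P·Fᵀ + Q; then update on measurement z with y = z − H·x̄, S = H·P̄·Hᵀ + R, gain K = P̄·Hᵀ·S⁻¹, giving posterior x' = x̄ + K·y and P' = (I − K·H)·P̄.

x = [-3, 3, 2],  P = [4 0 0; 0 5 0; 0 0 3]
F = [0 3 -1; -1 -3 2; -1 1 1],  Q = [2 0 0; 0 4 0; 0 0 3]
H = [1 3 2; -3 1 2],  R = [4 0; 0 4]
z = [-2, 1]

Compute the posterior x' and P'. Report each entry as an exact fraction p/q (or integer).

x' = [20291/47038, -82917/47038, 84291/47038]
P' = [38310/23519 -50556/23519 65812/23519; -50556/23519 94070/23519 -111720/23519; 65812/23519 -111720/23519 146745/23519]

x̄ = F·x = [7, -2, 8]
P̄ = F·P·Fᵀ + Q = [50 -51 12; -51 65 -5; 12 -5 15]
y = z − H·x̄ = [-19, 8]
S = H·P̄·Hᵀ + R = [381 425; 425 721]
K = P̄·Hᵀ·S⁻¹ = [9133/47038 -16931/47038; 4107/47038 11149/47038; 12071/47038 -7833/47038]
x' = x̄ + K·y = [20291/47038, -82917/47038, 84291/47038]
P' = (I − K·H)·P̄ = [38310/23519 -50556/23519 65812/23519; -50556/23519 94070/23519 -111720/23519; 65812/23519 -111720/23519 146745/23519]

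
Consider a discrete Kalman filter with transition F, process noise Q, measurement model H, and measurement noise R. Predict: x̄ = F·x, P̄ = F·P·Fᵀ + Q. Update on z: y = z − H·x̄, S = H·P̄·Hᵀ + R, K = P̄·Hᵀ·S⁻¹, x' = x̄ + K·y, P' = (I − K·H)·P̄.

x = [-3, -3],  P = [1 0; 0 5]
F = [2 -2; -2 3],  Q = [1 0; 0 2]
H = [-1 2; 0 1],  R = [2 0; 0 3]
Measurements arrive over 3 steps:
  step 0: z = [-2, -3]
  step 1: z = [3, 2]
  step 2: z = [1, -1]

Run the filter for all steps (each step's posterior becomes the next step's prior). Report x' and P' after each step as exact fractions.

step 0: x̄ = F·x = [0, -3]
step 0: P̄ = F·P·Fᵀ + Q = [25 -34; -34 51]
step 0: y = z − H·x̄ = [4, 0]
step 0: S = H·P̄·Hᵀ + R = [367 136; 136 54]
step 0: K = P̄·Hᵀ·S⁻¹ = [-199/661 85/661; 204/661 221/1322]
step 0: x' = x̄ + K·y = [-796/661, -1167/661]
step 0: P' = (I − K·H)·P̄ = [908/661 255/661; 255/661 663/1322]
step 1: x̄ = F·x = [742/661, -1909/661]
step 1: P̄ = F·P·Fᵀ + Q = [3579/661 -3071/661; -3071/661 9755/1322]
step 1: y = z − H·x̄ = [6543/661, 3231/661]
step 1: S = H·P̄·Hᵀ + R = [36695/661 12826/661; 12826/661 13721/1322]
step 1: K = P̄·Hᵀ·S⁻¹ = [-82609/263963 36282/263963; 76956/263963 43793/263963]
step 1: x' = x̄ + K·y = [-344059/263963, 213484/263963]
step 1: P' = (I − K·H)·P̄ = [382910/263963 108846/263963; 108846/263963 131379/263963]
step 2: x̄ = F·x = [-159298/37709, 1328570/263963]
step 2: P̄ = F·P·Fᵀ + Q = [29599/5387 -175922/37709; -175922/37709 1935825/263963]
step 2: y = z − H·x̄ = [-3508263/263963, -1592533/263963]
step 2: S = H·P̄·Hᵀ + R = [14647393/263963 5103104/263963; 5103104/263963 2727714/263963]
step 2: K = P̄·Hᵀ·S⁻¹ = [-8315585/26352611 3659939/26352611; 7654656/26352611 8763043/52705222]
step 2: x' = x̄ + K·y = [-22884806/26352611, 8933255/52705222]
step 2: P' = (I − K·H)·P̄ = [38590804/26352611 10979817/26352611; 10979817/26352611 26289129/52705222]

step 0: x' = [-796/661, -1167/661], P' = [908/661 255/661; 255/661 663/1322]
step 1: x' = [-344059/263963, 213484/263963], P' = [382910/263963 108846/263963; 108846/263963 131379/263963]
step 2: x' = [-22884806/26352611, 8933255/52705222], P' = [38590804/26352611 10979817/26352611; 10979817/26352611 26289129/52705222]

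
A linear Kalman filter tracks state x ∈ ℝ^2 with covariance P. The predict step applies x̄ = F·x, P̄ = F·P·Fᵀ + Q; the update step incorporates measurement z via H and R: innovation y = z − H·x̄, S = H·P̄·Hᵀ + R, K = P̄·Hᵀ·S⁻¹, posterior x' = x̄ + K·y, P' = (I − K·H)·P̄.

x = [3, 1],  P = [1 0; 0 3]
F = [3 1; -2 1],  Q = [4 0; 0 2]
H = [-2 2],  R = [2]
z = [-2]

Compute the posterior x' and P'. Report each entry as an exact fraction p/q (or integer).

x' = [14/9, 1/3]
P' = [286/63 89/21; 89/21 31/7]

x̄ = F·x = [10, -5]
P̄ = F·P·Fᵀ + Q = [16 -3; -3 9]
y = z − H·x̄ = [28]
S = H·P̄·Hᵀ + R = [126]
K = P̄·Hᵀ·S⁻¹ = [-19/63; 4/21]
x' = x̄ + K·y = [14/9, 1/3]
P' = (I − K·H)·P̄ = [286/63 89/21; 89/21 31/7]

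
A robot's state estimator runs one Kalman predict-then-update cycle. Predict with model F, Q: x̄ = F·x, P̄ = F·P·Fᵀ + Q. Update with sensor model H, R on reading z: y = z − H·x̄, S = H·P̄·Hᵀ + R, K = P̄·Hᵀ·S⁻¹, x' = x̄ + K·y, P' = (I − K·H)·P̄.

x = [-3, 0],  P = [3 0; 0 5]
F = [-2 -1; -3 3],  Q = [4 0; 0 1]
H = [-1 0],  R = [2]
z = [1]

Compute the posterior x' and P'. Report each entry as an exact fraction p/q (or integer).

x' = [-9/23, 186/23]
P' = [42/23 6/23; 6/23 1670/23]

x̄ = F·x = [6, 9]
P̄ = F·P·Fᵀ + Q = [21 3; 3 73]
y = z − H·x̄ = [7]
S = H·P̄·Hᵀ + R = [23]
K = P̄·Hᵀ·S⁻¹ = [-21/23; -3/23]
x' = x̄ + K·y = [-9/23, 186/23]
P' = (I − K·H)·P̄ = [42/23 6/23; 6/23 1670/23]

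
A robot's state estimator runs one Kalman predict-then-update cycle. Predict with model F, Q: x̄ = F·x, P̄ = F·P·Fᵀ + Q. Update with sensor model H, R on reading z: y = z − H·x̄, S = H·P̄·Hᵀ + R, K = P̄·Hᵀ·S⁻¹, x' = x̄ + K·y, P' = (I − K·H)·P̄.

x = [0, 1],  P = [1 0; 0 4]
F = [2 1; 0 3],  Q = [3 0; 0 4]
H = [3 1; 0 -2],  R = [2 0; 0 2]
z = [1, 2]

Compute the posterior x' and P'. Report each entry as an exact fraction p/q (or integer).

x' = [3508/5701, -5229/5701]
P' = [1502/5701 -864/5701; -864/5701 2744/5701]

x̄ = F·x = [1, 3]
P̄ = F·P·Fᵀ + Q = [11 12; 12 40]
y = z − H·x̄ = [-5, 8]
S = H·P̄·Hᵀ + R = [213 -152; -152 162]
K = P̄·Hᵀ·S⁻¹ = [1821/5701 864/5701; 76/5701 -2744/5701]
x' = x̄ + K·y = [3508/5701, -5229/5701]
P' = (I − K·H)·P̄ = [1502/5701 -864/5701; -864/5701 2744/5701]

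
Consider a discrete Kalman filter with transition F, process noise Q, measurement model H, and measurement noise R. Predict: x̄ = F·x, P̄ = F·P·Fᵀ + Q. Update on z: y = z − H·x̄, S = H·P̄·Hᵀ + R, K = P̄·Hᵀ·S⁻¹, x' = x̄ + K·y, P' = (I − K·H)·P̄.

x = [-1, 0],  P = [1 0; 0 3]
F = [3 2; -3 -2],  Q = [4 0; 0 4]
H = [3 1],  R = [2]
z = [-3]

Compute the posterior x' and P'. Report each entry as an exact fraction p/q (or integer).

x' = [-12/7, 44/21]
P' = [13/7 -33/7; -33/7 853/63]

x̄ = F·x = [-3, 3]
P̄ = F·P·Fᵀ + Q = [25 -21; -21 25]
y = z − H·x̄ = [3]
S = H·P̄·Hᵀ + R = [126]
K = P̄·Hᵀ·S⁻¹ = [3/7; -19/63]
x' = x̄ + K·y = [-12/7, 44/21]
P' = (I − K·H)·P̄ = [13/7 -33/7; -33/7 853/63]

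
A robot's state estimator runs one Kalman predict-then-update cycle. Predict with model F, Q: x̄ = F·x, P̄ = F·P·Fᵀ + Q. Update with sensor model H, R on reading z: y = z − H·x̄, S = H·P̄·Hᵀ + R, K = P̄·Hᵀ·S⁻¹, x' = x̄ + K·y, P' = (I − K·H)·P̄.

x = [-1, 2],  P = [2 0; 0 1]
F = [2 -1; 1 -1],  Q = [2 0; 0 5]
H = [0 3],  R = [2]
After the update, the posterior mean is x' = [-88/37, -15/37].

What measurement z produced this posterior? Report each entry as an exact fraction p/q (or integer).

z = [-1]

x̄ = F·x = [-4, -3]
P̄ = F·P·Fᵀ + Q = [11 5; 5 8]
S = H·P̄·Hᵀ + R = [74]
K = P̄·Hᵀ·S⁻¹ = [15/74; 12/37]
x' − x̄ = [60/37, 96/37] = K·y
y = (KᵀK)⁻¹·Kᵀ·(x' − x̄) = [8]
z = y + H·x̄ = [8] + [-9] = [-1]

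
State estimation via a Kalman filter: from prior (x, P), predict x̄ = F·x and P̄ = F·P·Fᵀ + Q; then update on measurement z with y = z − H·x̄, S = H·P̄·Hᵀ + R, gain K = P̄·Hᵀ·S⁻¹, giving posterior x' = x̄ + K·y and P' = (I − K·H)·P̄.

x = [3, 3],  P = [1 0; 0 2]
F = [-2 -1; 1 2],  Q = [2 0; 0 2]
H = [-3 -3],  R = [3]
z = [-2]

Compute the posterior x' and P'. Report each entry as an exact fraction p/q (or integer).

x' = [-97/11, 104/11]
P' = [82/11 -81/11; -81/11 167/22]

x̄ = F·x = [-9, 9]
P̄ = F·P·Fᵀ + Q = [8 -6; -6 11]
y = z − H·x̄ = [-2]
S = H·P̄·Hᵀ + R = [66]
K = P̄·Hᵀ·S⁻¹ = [-1/11; -5/22]
x' = x̄ + K·y = [-97/11, 104/11]
P' = (I − K·H)·P̄ = [82/11 -81/11; -81/11 167/22]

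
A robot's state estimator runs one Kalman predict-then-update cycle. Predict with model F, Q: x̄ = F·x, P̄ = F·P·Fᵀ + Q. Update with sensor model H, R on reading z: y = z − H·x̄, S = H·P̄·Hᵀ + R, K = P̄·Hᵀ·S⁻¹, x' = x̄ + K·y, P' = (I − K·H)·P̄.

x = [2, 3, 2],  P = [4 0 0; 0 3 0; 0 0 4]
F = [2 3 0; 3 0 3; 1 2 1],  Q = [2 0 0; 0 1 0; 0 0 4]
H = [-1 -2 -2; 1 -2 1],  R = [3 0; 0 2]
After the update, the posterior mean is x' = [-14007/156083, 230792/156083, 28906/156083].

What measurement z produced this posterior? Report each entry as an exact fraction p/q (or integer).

z = [-3, -3]

x̄ = F·x = [13, 12, 10]
P̄ = F·P·Fᵀ + Q = [45 24 26; 24 73 24; 26 24 24]
S = H·P̄·Hᵀ + R = [828 169; 169 223]
K = P̄·Hᵀ·S⁻¹ = [-36222/156083 43549/156083; -32052/156083 -44302/156083; -27544/156083 22274/156083]
x' − x̄ = [-2043086/156083, -1642204/156083, -1531924/156083] = K·y
y = (KᵀK)⁻¹·Kᵀ·(x' − x̄) = [54, -2]
z = y + H·x̄ = [54, -2] + [-57, -1] = [-3, -3]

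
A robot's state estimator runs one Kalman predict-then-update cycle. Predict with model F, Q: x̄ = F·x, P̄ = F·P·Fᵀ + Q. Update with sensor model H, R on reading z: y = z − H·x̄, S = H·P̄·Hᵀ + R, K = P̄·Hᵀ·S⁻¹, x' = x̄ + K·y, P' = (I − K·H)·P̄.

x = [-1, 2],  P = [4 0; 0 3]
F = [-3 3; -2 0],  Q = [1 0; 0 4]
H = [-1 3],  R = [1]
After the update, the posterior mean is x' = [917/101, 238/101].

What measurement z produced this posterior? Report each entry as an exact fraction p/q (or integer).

z = [-2]

x̄ = F·x = [9, 2]
P̄ = F·P·Fᵀ + Q = [64 24; 24 20]
S = H·P̄·Hᵀ + R = [101]
K = P̄·Hᵀ·S⁻¹ = [8/101; 36/101]
x' − x̄ = [8/101, 36/101] = K·y
y = (KᵀK)⁻¹·Kᵀ·(x' − x̄) = [1]
z = y + H·x̄ = [1] + [-3] = [-2]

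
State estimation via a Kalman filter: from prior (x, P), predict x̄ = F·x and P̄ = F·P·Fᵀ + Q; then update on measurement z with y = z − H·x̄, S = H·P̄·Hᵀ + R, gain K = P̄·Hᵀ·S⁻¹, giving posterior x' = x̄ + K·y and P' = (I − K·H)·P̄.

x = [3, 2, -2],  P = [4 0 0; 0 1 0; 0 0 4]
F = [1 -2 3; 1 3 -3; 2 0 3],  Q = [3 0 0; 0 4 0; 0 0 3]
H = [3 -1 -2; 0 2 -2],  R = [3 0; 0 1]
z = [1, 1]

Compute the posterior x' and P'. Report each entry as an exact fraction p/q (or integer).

x̄ = F·x = [-7, 15, 0]
P̄ = F·P·Fᵀ + Q = [47 -38 44; -38 53 -28; 44 -28 55]
y = z − H·x̄ = [37, -29]
S = H·P̄·Hᵀ + R = [287 -322; -322 657]
K = P̄·Hᵀ·S⁻¹ = [997/12125 -2538/12125; -20763/84875 1536/12125; -20602/84875 -4506/12125]
x' = x̄ + K·y = [25616/12125, 193086/84875, 152444/84875]
P' = (I − K·H)·P̄ = [62916/12125 61073/12125 62342/12125; 61073/12125 451858/84875 446482/84875; 62342/12125 446482/84875 462253/84875]

x' = [25616/12125, 193086/84875, 152444/84875]
P' = [62916/12125 61073/12125 62342/12125; 61073/12125 451858/84875 446482/84875; 62342/12125 446482/84875 462253/84875]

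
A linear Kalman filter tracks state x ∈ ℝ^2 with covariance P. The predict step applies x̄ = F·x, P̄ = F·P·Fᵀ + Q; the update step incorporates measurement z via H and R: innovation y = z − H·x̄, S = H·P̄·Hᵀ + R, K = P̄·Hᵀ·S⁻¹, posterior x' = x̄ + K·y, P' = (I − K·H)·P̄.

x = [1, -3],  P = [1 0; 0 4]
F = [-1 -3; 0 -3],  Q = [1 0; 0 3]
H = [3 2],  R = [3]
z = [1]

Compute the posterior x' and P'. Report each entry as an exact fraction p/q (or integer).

x' = [-54/311, 257/311]
P' = [286/311 -336/311; -336/311 597/311]

x̄ = F·x = [8, 9]
P̄ = F·P·Fᵀ + Q = [38 36; 36 39]
y = z − H·x̄ = [-41]
S = H·P̄·Hᵀ + R = [933]
K = P̄·Hᵀ·S⁻¹ = [62/311; 62/311]
x' = x̄ + K·y = [-54/311, 257/311]
P' = (I − K·H)·P̄ = [286/311 -336/311; -336/311 597/311]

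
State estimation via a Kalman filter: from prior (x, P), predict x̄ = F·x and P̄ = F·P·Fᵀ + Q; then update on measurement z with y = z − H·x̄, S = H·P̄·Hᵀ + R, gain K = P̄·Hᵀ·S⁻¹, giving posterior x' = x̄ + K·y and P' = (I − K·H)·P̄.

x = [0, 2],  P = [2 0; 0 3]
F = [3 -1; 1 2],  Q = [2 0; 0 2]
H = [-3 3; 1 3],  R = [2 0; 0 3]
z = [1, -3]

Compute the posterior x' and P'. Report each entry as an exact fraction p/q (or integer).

x' = [-52857/54385, -33452/54385]
P' = [16698/54385 7728/54385; 7728/54385 10768/54385]

x̄ = F·x = [-2, 4]
P̄ = F·P·Fᵀ + Q = [23 0; 0 16]
y = z − H·x̄ = [-17, -13]
S = H·P̄·Hᵀ + R = [353 75; 75 170]
K = P̄·Hᵀ·S⁻¹ = [-2691/10877 13294/54385; 912/10877 13344/54385]
x' = x̄ + K·y = [-52857/54385, -33452/54385]
P' = (I − K·H)·P̄ = [16698/54385 7728/54385; 7728/54385 10768/54385]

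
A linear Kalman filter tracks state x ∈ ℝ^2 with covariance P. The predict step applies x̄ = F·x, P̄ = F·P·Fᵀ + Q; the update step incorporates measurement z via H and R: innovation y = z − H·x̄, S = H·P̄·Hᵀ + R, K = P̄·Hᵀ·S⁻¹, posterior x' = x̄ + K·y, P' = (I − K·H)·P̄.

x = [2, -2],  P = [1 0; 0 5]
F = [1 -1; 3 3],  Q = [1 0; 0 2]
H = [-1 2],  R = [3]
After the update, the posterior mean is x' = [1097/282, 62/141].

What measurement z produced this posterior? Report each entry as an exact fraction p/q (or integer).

x̄ = F·x = [4, 0]
P̄ = F·P·Fᵀ + Q = [7 -12; -12 56]
S = H·P̄·Hᵀ + R = [282]
K = P̄·Hᵀ·S⁻¹ = [-31/282; 62/141]
x' − x̄ = [-31/282, 62/141] = K·y
y = (KᵀK)⁻¹·Kᵀ·(x' − x̄) = [1]
z = y + H·x̄ = [1] + [-4] = [-3]

z = [-3]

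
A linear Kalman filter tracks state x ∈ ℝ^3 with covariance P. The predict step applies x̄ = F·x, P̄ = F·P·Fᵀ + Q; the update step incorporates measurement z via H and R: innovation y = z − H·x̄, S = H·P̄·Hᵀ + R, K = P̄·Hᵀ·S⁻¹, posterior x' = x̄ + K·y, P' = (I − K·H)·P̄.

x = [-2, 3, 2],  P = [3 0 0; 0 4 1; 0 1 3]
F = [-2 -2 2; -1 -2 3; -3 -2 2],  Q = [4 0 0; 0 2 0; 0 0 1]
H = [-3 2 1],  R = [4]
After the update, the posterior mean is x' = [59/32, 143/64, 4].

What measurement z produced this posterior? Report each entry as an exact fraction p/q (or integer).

x̄ = F·x = [2, 2, 4]
P̄ = F·P·Fᵀ + Q = [36 30 38; 30 36 33; 38 33 48]
S = H·P̄·Hᵀ + R = [64]
K = P̄·Hᵀ·S⁻¹ = [-5/32; 15/64; 0]
x' − x̄ = [-5/32, 15/64, 0] = K·y
y = (KᵀK)⁻¹·Kᵀ·(x' − x̄) = [1]
z = y + H·x̄ = [1] + [2] = [3]

z = [3]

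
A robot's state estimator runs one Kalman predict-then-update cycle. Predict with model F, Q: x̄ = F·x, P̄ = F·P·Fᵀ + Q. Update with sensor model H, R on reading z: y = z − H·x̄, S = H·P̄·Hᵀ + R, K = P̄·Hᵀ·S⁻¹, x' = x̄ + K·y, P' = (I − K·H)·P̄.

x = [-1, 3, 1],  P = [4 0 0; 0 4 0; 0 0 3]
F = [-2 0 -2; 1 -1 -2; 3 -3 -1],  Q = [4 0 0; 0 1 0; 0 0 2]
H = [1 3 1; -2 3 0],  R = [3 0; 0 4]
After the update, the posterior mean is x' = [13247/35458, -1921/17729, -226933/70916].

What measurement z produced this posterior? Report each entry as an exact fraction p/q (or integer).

z = [-3, -1]

x̄ = F·x = [0, -6, -13]
P̄ = F·P·Fᵀ + Q = [32 4 -18; 4 21 30; -18 30 77]
S = H·P̄·Hᵀ + R = [469 239; 239 273]
K = P̄·Hᵀ·S⁻¹ = [9763/35458 -15301/35458; 3334/17729 653/17729; 10563/70916 23483/70916]
x' − x̄ = [13247/35458, 104453/17729, 694975/70916] = K·y
y = (KᵀK)⁻¹·Kᵀ·(x' − x̄) = [28, 17]
z = y + H·x̄ = [28, 17] + [-31, -18] = [-3, -1]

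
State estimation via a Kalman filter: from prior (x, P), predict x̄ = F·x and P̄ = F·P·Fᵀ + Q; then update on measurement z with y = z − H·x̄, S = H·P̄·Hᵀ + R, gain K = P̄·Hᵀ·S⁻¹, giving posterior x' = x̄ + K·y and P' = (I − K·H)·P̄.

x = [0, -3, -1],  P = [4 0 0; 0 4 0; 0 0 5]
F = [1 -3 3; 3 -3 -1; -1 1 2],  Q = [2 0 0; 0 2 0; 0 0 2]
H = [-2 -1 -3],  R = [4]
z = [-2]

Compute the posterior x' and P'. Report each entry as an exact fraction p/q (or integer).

x̄ = F·x = [6, 10, -5]
P̄ = F·P·Fᵀ + Q = [87 33 14; 33 79 -34; 14 -34 30]
y = z − H·x̄ = [5]
S = H·P̄·Hᵀ + R = [797]
K = P̄·Hᵀ·S⁻¹ = [-249/797; -43/797; -84/797]
x' = x̄ + K·y = [3537/797, 7755/797, -4405/797]
P' = (I − K·H)·P̄ = [7338/797 15594/797 -9758/797; 15594/797 61114/797 -30710/797; -9758/797 -30710/797 16854/797]

x' = [3537/797, 7755/797, -4405/797]
P' = [7338/797 15594/797 -9758/797; 15594/797 61114/797 -30710/797; -9758/797 -30710/797 16854/797]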